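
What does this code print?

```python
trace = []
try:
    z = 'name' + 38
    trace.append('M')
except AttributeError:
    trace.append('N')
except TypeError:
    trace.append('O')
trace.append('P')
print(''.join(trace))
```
OP

TypeError is caught by its specific handler, not AttributeError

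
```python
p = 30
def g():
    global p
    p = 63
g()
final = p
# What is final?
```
63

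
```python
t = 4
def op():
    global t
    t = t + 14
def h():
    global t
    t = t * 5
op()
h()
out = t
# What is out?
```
90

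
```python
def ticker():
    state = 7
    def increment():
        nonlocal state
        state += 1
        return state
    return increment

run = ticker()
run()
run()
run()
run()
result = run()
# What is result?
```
12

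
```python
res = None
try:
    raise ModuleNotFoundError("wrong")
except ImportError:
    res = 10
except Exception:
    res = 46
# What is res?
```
10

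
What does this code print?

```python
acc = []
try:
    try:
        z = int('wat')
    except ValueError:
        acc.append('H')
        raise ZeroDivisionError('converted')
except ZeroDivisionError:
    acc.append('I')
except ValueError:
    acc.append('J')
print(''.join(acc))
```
HI

New ZeroDivisionError raised, caught by outer ZeroDivisionError handler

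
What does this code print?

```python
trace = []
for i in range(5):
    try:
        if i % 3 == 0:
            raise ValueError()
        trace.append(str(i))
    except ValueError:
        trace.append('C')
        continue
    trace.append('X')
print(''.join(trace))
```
C1X2XC4X

continue in except skips rest of loop body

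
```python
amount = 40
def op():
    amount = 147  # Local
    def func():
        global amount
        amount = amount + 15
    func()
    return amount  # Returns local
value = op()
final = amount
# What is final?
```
55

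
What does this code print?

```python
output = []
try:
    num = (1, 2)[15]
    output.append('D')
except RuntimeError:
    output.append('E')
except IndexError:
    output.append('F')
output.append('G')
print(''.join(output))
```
FG

IndexError is caught by its specific handler, not RuntimeError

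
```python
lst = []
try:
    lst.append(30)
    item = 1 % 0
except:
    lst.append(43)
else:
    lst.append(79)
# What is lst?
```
[30, 43]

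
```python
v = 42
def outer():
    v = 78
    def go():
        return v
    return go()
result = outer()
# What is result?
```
78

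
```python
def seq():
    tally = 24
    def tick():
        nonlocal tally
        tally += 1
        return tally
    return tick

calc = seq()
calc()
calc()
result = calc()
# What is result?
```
27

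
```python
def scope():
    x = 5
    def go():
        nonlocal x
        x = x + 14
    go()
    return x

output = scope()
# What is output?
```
19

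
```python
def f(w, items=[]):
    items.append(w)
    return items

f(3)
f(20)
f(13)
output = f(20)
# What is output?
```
[3, 20, 13, 20]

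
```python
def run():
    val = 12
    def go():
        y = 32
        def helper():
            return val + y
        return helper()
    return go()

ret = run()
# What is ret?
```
44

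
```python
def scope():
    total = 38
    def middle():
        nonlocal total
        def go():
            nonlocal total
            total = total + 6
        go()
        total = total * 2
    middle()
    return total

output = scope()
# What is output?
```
88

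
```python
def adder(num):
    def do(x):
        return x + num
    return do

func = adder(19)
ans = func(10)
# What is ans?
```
29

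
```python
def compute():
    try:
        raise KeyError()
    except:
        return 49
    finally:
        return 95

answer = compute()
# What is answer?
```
95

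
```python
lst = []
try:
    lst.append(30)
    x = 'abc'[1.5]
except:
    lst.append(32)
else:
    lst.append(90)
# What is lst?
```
[30, 32]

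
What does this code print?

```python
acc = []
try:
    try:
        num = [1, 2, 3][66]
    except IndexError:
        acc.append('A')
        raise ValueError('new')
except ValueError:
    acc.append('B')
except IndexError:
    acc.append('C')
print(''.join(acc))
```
AB

New ValueError raised, caught by outer ValueError handler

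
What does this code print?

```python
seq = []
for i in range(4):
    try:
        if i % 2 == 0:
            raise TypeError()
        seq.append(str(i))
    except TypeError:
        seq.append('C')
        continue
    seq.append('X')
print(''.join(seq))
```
C1XC3X

continue in except skips rest of loop body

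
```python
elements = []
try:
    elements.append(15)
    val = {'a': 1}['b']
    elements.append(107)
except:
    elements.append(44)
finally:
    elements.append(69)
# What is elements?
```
[15, 44, 69]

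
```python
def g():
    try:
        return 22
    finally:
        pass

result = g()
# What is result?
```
22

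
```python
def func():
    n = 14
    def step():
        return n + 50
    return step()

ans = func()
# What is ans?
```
64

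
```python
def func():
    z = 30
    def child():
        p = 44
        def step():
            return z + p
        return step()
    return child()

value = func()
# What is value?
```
74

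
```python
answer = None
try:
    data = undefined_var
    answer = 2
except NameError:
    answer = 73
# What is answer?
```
73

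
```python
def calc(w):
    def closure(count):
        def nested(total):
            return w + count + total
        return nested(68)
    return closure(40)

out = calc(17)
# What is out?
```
125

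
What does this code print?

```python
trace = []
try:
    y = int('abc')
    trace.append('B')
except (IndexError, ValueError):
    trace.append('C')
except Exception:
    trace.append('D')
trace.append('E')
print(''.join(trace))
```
CE

ValueError matches tuple containing it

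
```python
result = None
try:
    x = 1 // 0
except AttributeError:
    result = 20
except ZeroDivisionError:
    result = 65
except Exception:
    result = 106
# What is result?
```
65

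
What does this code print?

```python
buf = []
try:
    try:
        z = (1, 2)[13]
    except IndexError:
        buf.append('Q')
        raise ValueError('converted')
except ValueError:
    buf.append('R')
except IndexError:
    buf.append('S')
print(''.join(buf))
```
QR

New ValueError raised, caught by outer ValueError handler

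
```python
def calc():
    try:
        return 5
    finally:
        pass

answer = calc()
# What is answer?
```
5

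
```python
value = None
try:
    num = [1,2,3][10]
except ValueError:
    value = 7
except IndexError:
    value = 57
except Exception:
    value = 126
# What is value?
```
57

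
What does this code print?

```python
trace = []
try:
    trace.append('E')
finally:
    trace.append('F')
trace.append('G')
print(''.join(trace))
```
EFG

try/finally without except, no exception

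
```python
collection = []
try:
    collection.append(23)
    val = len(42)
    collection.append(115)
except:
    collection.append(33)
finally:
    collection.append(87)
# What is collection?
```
[23, 33, 87]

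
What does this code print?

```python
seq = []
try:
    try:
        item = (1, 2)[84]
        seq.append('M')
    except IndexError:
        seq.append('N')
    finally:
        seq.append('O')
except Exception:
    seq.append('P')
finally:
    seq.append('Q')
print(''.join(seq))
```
NOQ

Both finally blocks run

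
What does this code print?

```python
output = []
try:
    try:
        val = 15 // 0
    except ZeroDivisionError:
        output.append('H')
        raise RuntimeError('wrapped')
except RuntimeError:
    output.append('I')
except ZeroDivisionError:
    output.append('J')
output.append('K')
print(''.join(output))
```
HIK

RuntimeError raised and caught, original ZeroDivisionError not re-raised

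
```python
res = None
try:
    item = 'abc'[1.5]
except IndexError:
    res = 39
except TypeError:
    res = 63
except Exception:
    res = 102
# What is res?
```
63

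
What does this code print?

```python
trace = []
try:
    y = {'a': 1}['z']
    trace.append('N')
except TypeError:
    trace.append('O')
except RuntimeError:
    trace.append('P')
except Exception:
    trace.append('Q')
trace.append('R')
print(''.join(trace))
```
QR

KeyError not specifically caught, falls to Exception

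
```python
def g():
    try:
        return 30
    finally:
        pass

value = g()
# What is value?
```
30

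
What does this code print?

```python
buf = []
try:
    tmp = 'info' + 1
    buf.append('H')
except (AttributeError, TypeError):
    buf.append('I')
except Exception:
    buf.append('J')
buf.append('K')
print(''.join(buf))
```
IK

TypeError matches tuple containing it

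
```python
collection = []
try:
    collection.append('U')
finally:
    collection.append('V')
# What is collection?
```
['U', 'V']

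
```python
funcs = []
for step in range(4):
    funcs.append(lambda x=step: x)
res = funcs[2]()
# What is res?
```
2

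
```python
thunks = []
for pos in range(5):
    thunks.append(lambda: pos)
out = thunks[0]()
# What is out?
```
4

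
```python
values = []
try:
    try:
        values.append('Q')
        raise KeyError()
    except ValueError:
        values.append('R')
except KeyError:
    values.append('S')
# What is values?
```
['Q', 'S']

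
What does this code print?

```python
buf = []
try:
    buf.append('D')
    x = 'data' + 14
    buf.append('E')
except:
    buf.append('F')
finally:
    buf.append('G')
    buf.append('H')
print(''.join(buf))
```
DFGH

Code before exception runs, then except, then all of finally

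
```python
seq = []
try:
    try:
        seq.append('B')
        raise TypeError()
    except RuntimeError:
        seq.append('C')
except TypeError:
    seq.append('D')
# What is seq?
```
['B', 'D']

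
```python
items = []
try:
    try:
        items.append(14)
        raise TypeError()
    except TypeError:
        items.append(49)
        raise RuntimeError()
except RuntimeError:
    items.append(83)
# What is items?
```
[14, 49, 83]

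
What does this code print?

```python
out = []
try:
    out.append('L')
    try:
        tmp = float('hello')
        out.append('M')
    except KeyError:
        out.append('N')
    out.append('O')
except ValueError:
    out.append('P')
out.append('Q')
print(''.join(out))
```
LPQ

Inner handler doesn't match, propagates to outer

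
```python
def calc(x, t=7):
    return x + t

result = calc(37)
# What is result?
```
44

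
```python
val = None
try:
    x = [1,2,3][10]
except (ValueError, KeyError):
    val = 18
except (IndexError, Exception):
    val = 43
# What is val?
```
43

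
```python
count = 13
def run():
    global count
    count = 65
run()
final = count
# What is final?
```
65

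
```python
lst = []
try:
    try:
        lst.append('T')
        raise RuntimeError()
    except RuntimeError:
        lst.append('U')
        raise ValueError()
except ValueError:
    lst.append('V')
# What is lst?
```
['T', 'U', 'V']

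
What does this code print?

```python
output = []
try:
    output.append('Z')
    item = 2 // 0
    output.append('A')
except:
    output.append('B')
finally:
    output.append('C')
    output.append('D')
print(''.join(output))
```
ZBCD

Code before exception runs, then except, then all of finally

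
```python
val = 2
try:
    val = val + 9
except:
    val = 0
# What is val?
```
11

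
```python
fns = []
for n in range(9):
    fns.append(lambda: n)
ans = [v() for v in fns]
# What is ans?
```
[8, 8, 8, 8, 8, 8, 8, 8, 8]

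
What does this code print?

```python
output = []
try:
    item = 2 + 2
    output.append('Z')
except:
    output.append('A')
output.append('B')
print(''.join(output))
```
ZB

No exception, try block completes normally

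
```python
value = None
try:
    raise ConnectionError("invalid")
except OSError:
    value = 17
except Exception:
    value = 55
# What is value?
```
17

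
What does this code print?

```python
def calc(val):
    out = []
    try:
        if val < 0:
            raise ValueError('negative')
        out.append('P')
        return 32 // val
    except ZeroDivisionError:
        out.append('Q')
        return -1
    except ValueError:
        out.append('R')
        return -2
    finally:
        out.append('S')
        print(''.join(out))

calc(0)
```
PQS

val=0 causes ZeroDivisionError, caught, finally prints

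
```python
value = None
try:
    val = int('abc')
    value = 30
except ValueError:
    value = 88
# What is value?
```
88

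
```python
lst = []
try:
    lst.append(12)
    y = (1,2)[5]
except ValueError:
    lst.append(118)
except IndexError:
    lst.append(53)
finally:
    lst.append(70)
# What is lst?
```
[12, 53, 70]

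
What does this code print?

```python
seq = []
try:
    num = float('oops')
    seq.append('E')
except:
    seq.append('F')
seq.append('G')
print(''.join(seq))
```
FG

Exception raised in try, caught by bare except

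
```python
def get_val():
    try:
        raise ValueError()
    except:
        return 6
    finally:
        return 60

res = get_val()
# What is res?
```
60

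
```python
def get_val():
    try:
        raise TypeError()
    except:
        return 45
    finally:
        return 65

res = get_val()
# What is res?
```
65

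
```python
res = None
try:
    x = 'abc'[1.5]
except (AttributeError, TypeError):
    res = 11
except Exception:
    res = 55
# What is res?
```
11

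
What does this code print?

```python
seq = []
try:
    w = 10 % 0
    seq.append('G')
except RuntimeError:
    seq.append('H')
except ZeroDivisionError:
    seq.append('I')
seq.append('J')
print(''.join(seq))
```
IJ

ZeroDivisionError is caught by its specific handler, not RuntimeError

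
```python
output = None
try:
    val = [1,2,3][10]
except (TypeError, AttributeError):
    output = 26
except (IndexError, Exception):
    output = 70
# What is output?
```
70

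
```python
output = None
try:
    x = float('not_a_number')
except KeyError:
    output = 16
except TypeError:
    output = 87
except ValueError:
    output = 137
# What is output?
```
137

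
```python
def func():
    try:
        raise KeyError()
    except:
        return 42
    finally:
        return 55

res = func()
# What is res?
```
55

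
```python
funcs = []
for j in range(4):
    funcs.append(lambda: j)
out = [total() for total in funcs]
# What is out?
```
[3, 3, 3, 3]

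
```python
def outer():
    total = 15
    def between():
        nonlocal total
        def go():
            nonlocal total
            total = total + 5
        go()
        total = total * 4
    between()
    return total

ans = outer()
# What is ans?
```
80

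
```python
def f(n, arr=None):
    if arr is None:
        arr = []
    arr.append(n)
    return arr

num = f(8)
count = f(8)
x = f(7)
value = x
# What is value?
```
[7]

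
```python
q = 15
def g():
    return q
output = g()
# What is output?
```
15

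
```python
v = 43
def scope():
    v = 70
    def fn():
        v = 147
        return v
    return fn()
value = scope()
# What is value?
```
147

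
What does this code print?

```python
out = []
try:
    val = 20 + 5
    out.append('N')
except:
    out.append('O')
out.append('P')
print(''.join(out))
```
NP

No exception, try block completes normally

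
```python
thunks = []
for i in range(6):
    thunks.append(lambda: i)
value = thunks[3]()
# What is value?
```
5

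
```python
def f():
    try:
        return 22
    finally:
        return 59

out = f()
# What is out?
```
59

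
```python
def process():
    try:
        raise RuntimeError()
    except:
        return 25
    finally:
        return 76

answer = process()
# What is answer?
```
76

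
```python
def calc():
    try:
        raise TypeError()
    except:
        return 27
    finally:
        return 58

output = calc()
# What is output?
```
58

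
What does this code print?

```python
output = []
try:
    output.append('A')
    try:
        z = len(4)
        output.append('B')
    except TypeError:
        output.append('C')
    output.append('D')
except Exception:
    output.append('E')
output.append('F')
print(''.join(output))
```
ACDF

Inner exception caught by inner handler, outer continues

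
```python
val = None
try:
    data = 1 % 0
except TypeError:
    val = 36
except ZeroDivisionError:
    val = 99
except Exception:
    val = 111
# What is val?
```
99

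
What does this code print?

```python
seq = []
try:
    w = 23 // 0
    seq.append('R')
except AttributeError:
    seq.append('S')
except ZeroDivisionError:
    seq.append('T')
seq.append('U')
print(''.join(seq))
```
TU

ZeroDivisionError is caught by its specific handler, not AttributeError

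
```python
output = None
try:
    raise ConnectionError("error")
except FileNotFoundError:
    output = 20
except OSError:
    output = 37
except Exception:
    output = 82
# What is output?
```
37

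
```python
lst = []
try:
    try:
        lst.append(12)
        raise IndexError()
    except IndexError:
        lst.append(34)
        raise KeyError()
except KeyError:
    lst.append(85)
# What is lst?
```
[12, 34, 85]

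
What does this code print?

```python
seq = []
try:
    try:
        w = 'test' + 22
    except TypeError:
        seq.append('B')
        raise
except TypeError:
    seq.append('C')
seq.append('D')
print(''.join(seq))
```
BCD

raise without argument re-raises current exception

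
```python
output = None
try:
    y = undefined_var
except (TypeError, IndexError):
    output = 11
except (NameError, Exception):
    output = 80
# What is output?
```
80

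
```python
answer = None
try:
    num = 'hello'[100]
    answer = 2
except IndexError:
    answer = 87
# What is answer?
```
87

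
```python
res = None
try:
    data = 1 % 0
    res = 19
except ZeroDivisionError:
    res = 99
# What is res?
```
99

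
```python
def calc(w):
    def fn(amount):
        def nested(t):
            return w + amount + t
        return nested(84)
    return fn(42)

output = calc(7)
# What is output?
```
133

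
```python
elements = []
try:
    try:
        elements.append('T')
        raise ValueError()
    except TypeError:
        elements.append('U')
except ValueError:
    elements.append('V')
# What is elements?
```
['T', 'V']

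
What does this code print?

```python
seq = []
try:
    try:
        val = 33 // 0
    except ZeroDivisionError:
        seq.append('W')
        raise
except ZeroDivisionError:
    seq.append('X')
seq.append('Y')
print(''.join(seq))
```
WXY

raise without argument re-raises current exception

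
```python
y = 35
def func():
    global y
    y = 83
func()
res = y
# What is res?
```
83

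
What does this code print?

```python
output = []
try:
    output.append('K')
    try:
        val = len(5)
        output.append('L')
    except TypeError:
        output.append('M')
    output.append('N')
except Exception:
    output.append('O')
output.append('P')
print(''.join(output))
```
KMNP

Inner exception caught by inner handler, outer continues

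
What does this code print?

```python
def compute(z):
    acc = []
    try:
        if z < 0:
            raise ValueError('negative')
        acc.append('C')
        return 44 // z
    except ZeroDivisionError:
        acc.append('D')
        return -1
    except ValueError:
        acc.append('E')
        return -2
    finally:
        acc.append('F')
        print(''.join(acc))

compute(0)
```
CDF

z=0 causes ZeroDivisionError, caught, finally prints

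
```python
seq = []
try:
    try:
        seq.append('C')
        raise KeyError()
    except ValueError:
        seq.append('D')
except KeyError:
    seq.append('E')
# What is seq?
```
['C', 'E']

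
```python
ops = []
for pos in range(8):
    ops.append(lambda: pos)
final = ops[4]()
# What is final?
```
7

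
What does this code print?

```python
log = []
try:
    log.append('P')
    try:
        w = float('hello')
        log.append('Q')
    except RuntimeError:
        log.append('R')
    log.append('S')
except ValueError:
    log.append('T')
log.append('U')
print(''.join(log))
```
PTU

Inner handler doesn't match, propagates to outer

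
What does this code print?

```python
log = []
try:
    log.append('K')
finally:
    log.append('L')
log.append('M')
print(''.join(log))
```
KLM

try/finally without except, no exception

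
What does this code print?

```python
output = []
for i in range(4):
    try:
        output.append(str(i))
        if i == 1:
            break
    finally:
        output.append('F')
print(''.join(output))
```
0F1F

finally runs even when breaking out of loop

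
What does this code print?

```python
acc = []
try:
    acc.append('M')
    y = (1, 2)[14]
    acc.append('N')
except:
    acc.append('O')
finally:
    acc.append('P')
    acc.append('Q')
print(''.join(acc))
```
MOPQ

Code before exception runs, then except, then all of finally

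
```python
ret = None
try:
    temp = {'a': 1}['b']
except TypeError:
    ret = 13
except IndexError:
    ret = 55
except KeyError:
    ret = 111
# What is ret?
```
111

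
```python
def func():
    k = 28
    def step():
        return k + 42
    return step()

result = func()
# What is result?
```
70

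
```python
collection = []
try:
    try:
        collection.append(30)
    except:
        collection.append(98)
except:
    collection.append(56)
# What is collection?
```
[30]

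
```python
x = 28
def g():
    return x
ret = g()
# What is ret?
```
28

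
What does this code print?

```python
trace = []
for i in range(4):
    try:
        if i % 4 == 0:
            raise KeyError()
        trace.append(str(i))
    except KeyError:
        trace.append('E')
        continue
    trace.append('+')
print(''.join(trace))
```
E1+2+3+

continue in except skips rest of loop body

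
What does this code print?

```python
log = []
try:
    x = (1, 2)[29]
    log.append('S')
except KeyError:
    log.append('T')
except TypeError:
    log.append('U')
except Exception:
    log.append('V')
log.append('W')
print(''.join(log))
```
VW

IndexError not specifically caught, falls to Exception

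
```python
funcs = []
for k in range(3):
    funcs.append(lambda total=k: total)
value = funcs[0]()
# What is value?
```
0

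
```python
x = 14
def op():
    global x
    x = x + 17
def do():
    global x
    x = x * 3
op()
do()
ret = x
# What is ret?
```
93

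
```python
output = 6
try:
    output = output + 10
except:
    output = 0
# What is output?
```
16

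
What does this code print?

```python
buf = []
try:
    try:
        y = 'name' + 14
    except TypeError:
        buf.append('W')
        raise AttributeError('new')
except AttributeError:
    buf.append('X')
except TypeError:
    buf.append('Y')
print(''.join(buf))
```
WX

New AttributeError raised, caught by outer AttributeError handler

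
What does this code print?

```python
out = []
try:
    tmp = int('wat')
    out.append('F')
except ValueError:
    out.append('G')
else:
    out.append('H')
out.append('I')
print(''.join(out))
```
GI

else block skipped when exception is caught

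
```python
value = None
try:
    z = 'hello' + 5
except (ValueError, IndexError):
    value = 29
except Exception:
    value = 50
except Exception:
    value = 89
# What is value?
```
50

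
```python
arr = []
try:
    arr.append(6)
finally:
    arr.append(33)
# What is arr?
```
[6, 33]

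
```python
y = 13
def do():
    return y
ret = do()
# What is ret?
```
13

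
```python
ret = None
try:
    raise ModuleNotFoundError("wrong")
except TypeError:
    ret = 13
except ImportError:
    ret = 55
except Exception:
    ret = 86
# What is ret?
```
55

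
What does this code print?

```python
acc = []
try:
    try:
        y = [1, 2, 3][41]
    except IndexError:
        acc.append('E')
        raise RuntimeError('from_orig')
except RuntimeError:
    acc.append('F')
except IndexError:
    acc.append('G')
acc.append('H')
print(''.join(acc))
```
EFH

RuntimeError raised and caught, original IndexError not re-raised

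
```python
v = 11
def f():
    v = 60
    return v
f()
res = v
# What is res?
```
11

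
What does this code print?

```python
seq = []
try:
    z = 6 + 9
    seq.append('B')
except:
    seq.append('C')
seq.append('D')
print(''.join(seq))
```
BD

No exception, try block completes normally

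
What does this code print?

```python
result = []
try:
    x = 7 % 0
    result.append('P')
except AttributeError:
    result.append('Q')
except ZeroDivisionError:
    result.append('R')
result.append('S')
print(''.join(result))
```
RS

ZeroDivisionError is caught by its specific handler, not AttributeError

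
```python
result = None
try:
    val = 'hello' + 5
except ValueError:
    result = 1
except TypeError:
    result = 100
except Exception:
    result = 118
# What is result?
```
100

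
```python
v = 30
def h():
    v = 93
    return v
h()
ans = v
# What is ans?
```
30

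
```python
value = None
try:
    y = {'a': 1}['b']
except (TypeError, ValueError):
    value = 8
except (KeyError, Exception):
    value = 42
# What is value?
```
42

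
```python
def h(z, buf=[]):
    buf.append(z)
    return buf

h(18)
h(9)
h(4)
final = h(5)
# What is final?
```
[18, 9, 4, 5]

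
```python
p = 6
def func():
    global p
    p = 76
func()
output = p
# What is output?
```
76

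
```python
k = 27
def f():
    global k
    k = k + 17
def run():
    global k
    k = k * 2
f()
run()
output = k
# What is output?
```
88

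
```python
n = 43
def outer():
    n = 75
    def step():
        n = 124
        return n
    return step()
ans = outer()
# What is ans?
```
124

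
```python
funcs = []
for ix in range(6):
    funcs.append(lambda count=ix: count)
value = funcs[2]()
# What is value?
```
2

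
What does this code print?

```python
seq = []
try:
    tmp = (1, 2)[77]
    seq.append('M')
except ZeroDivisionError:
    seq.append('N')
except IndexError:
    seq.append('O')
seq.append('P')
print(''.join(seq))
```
OP

IndexError is caught by its specific handler, not ZeroDivisionError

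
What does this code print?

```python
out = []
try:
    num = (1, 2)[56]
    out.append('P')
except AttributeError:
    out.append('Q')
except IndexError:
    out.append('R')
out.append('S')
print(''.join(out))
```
RS

IndexError is caught by its specific handler, not AttributeError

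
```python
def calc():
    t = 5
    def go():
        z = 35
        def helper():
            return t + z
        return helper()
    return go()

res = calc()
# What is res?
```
40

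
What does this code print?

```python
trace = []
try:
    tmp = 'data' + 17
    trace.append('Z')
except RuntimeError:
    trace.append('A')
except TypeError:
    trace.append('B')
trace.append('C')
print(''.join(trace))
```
BC

TypeError is caught by its specific handler, not RuntimeError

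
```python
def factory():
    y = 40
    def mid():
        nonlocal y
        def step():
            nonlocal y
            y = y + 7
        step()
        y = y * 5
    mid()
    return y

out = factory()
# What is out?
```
235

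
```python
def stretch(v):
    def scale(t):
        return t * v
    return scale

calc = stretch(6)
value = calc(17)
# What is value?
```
102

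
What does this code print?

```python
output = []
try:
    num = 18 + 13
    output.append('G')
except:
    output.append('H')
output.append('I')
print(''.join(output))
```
GI

No exception, try block completes normally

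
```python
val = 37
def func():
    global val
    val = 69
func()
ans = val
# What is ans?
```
69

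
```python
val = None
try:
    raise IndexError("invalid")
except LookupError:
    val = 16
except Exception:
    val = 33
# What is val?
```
16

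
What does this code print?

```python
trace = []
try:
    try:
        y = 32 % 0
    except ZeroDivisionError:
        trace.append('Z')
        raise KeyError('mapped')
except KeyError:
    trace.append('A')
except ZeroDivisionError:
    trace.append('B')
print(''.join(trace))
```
ZA

New KeyError raised, caught by outer KeyError handler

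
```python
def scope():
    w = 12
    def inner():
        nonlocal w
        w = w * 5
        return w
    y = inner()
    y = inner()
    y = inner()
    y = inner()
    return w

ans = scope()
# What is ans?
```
7500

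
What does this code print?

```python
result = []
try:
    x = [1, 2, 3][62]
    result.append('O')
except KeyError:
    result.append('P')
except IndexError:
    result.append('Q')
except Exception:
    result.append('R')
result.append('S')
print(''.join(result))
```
QS

IndexError matches before generic Exception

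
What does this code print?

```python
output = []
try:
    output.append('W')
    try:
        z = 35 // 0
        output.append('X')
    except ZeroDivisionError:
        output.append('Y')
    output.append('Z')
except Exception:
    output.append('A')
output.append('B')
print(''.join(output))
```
WYZB

Inner exception caught by inner handler, outer continues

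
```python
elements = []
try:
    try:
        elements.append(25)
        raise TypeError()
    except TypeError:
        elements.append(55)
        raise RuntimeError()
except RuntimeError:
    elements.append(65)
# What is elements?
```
[25, 55, 65]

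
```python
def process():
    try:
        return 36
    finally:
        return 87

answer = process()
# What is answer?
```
87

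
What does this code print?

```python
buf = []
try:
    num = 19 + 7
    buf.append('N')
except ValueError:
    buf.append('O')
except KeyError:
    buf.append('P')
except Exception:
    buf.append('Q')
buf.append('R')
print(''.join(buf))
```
NR

No exception, try block completes normally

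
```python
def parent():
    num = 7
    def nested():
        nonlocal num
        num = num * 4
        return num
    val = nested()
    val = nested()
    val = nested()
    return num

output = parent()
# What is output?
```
448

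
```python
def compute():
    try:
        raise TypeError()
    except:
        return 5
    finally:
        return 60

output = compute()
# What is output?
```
60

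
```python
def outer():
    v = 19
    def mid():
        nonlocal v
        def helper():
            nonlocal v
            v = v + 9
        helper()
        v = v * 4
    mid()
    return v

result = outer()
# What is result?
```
112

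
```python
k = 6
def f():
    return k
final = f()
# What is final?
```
6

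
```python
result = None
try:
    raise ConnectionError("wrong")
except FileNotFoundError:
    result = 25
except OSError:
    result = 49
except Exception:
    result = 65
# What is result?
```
49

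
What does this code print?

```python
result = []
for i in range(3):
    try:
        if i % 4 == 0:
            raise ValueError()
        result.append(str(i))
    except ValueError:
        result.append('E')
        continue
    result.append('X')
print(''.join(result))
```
E1X2X

continue in except skips rest of loop body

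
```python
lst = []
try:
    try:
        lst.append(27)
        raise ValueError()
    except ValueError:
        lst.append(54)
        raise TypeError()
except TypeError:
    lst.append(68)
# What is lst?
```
[27, 54, 68]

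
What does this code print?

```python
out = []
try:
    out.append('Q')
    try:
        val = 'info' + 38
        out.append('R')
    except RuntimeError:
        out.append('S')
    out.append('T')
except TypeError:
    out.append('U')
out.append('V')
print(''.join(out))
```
QUV

Inner handler doesn't match, propagates to outer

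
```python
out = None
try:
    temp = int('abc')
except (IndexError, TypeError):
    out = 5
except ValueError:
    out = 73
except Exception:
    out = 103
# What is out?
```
73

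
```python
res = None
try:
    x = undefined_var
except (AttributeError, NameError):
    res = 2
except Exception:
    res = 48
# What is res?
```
2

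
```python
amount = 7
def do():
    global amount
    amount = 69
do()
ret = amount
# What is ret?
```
69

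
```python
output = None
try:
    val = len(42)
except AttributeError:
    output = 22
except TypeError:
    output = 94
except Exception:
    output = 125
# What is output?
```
94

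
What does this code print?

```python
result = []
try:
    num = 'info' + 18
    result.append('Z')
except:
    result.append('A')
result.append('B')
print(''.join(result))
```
AB

Exception raised in try, caught by bare except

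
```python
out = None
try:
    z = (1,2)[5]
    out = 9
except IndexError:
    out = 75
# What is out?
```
75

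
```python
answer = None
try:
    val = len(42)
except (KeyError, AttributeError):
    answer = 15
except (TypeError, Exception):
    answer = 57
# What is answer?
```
57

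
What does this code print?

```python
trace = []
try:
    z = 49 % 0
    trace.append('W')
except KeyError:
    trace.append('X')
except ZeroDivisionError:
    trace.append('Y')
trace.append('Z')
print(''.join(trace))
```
YZ

ZeroDivisionError is caught by its specific handler, not KeyError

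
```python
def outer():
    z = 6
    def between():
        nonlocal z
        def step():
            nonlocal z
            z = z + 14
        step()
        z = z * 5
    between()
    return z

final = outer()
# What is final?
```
100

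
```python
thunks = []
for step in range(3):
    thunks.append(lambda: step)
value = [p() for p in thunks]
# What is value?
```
[2, 2, 2]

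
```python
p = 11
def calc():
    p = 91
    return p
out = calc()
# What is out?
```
91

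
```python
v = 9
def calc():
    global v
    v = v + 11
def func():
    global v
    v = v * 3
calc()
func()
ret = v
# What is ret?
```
60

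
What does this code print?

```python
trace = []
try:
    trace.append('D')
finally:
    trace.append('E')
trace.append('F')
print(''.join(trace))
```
DEF

try/finally without except, no exception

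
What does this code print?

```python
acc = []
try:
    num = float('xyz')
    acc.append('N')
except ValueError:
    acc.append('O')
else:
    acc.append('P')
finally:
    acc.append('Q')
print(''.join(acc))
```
OQ

Exception: except runs, else skipped, finally runs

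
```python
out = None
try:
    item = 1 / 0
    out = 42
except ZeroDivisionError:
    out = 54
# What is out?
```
54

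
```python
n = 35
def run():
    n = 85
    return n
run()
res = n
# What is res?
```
35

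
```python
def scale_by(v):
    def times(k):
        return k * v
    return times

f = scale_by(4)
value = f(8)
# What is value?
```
32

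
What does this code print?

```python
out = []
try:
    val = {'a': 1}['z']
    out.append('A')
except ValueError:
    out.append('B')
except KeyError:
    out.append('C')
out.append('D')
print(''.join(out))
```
CD

KeyError is caught by its specific handler, not ValueError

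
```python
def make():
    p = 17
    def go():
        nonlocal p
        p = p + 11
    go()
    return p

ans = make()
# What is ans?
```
28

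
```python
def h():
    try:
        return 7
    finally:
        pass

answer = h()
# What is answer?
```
7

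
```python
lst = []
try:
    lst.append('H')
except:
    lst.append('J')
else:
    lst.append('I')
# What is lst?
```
['H', 'I']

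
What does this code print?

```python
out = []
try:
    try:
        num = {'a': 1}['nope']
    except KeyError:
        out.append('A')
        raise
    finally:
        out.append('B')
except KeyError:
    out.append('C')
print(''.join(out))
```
ABC

finally runs before re-raised exception propagates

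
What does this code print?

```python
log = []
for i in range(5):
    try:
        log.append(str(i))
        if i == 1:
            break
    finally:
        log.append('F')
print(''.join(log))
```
0F1F

finally runs even when breaking out of loop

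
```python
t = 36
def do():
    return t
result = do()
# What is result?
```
36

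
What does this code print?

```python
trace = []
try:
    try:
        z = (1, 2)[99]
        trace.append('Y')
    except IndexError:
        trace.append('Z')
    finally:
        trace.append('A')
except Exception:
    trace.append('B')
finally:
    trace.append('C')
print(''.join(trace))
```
ZAC

Both finally blocks run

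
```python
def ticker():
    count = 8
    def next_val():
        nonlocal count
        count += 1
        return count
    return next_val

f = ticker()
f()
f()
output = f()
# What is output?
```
11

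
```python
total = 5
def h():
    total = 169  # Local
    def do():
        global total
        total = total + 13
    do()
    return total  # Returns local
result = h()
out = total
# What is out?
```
18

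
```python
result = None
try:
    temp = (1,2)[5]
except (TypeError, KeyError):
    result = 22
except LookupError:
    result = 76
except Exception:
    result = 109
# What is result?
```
76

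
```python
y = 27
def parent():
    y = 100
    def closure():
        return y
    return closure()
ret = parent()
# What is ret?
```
100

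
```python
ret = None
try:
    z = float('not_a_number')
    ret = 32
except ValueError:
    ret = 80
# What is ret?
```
80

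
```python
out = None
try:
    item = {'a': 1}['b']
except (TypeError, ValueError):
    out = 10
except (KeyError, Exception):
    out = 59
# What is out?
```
59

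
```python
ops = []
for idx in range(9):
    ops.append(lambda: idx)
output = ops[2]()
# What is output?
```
8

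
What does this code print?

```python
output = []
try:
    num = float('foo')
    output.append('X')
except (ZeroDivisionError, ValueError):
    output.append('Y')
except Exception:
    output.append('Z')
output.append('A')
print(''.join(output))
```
YA

ValueError matches tuple containing it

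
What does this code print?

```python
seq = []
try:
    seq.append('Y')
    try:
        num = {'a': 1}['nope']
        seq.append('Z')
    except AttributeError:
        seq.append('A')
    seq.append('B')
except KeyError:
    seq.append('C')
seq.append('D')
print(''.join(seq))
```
YCD

Inner handler doesn't match, propagates to outer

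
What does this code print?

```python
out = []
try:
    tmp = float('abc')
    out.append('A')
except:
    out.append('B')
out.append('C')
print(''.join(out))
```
BC

Exception raised in try, caught by bare except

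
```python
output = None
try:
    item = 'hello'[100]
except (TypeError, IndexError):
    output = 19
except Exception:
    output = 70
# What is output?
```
19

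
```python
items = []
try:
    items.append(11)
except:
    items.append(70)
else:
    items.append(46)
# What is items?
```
[11, 46]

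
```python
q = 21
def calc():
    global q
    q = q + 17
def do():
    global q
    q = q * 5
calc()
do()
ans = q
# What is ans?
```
190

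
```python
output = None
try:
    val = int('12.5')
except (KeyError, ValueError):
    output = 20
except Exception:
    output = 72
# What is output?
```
20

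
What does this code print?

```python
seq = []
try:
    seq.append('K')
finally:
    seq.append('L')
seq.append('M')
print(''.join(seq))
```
KLM

try/finally without except, no exception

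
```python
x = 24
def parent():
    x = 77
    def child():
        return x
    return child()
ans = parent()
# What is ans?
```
77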